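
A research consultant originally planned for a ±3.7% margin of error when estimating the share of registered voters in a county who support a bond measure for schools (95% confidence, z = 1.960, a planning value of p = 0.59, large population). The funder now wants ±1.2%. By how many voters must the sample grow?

At ±3.7%: n = 1.960² × 0.2419 / 0.037² ≈ 678.80 → 679.
At ±1.2%: n = 1.960² × 0.2419 / 0.012² ≈ 6453.35 → 6454.
Additional respondents: 6454 − 679 = 5775.

5775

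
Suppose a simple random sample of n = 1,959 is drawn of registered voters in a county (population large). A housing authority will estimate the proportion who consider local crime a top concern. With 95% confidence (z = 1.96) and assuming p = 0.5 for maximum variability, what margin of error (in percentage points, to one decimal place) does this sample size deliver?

2.2

SE(p̂) = √[p(1−p)/n] = √[0.2500/1959] = 0.01130.
E = z × SE = 1.96 × 0.01130 = 0.02214, or 2.2 percentage points.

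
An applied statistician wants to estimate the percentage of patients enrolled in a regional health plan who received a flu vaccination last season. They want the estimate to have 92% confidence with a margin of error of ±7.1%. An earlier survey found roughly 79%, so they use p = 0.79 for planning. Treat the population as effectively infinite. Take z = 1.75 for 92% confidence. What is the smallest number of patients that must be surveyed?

101

With p = 0.79, p(1−p) = 0.1659.
n = z²·p(1−p)/E² = 1.75² × 0.1659 / 0.071² = 3.0625 × 0.1659 / 0.005041 ≈ 100.79.
Rounding up gives n = 101.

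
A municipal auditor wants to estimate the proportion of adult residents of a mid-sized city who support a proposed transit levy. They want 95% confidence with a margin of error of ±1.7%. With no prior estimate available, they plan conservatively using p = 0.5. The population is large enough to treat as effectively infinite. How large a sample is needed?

For 95% confidence, z = 1.96.
With p = 0.5, p(1−p) = 0.25.
n = z²·p(1−p)/E² = 1.96² × 0.2500 / 0.017² = 3.8416 × 0.2500 / 0.000289 ≈ 3323.18.
Rounding up gives n = 3324.

3324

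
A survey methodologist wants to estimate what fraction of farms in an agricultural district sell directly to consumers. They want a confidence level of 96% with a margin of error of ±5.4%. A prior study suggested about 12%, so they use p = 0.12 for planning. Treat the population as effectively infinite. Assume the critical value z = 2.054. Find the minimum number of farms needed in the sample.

With p = 0.12, p(1−p) = 0.1056.
n = z²·p(1−p)/E² = 2.054² × 0.1056 / 0.054² = 4.2189 × 0.1056 / 0.002916 ≈ 152.78.
Rounding up gives n = 153.

153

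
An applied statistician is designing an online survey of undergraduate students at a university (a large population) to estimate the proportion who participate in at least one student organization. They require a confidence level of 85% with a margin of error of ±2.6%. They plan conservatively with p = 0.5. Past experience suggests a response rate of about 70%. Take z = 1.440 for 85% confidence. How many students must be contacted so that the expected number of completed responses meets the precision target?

Completed interviews needed: n₀ = 1.440² × 0.2500 / 0.026² ≈ 766.86 → 767.
At a 70% response rate, contacts needed = 767 / 0.70 ≈ 1095.71 → 1096.

1096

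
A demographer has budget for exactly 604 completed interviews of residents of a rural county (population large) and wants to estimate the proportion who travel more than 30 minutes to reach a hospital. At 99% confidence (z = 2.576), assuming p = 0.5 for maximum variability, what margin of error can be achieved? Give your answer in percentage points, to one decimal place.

5.2

SE(p̂) = √[p(1−p)/n] = √[0.2500/604] = 0.02034.
E = z × SE = 2.576 × 0.02034 = 0.05241, or 5.2 percentage points.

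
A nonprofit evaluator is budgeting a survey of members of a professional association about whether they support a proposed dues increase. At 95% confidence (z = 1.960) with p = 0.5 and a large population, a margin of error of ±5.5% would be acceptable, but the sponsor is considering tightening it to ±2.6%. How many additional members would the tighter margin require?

At ±5.5%: n = 1.960² × 0.2500 / 0.055² ≈ 317.49 → 318.
At ±2.6%: n = 1.960² × 0.2500 / 0.026² ≈ 1420.71 → 1421.
Additional respondents: 1421 − 318 = 1103.

1103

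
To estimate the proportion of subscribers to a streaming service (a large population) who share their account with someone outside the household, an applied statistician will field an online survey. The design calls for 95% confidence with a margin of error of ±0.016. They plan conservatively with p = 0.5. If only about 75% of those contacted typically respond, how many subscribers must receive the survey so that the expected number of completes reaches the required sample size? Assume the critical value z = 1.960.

Completed interviews needed: n₀ = 1.960² × 0.2500 / 0.016² ≈ 3751.56 → 3752.
At a 75% response rate, contacts needed = 3752 / 0.75 ≈ 5002.67 → 5003.

5003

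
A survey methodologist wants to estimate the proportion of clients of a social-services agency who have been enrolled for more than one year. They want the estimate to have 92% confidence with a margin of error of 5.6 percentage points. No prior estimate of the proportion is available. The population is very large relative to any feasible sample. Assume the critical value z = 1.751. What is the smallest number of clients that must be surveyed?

245

With no prior estimate, use p = 0.5, giving p(1−p) = 0.25.
n = z²·p(1−p)/E² = 1.751² × 0.2500 / 0.056² = 3.0660 × 0.2500 / 0.003136 ≈ 244.42.
Rounding up gives n = 245.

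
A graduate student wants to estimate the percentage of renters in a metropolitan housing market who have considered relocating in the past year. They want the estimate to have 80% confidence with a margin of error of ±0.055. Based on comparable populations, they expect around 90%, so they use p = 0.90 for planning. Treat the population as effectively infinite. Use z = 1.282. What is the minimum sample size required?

With p = 0.90, p(1−p) = 0.0900.
n = z²·p(1−p)/E² = 1.282² × 0.0900 / 0.055² = 1.6435 × 0.0900 / 0.003025 ≈ 48.90.
Rounding up gives n = 49.

49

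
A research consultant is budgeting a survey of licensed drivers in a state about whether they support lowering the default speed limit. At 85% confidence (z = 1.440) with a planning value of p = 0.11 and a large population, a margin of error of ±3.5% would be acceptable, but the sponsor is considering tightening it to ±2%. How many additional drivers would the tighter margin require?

342

At ±3.5%: n = 1.440² × 0.0979 / 0.035² ≈ 165.72 → 166.
At ±2%: n = 1.440² × 0.0979 / 0.020² ≈ 507.51 → 508.
Additional respondents: 508 − 166 = 342.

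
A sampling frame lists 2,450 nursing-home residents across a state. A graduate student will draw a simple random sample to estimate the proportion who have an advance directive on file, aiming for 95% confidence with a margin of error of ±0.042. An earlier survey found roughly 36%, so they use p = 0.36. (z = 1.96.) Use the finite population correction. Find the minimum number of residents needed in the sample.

417

Unadjusted: n₀ = 1.96² × 0.36 × 0.64 / 0.042² ≈ 501.76, so n₀ = 502.
Finite population correction with N = 2,450: n = n₀ / (1 + (n₀−1)/N) = 502 / (1 + 501/2450) = 502 / 1.2045 ≈ 416.77.
Rounding up, n = 417.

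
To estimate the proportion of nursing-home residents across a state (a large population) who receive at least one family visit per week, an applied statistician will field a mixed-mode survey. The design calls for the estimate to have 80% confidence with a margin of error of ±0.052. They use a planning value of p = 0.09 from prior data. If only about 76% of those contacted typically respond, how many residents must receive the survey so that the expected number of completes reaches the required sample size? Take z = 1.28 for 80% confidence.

Completed interviews needed: n₀ = 1.28² × 0.0819 / 0.052² ≈ 49.62 → 50.
At a 76% response rate, contacts needed = 50 / 0.76 ≈ 65.79 → 66.

66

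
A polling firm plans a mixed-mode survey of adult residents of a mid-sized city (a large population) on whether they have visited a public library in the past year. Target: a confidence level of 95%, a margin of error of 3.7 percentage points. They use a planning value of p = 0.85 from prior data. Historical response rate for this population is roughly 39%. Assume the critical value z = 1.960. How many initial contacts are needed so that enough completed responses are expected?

918

Completed interviews needed: n₀ = 1.960² × 0.1275 / 0.037² ≈ 357.78 → 358.
At a 39% response rate, contacts needed = 358 / 0.39 ≈ 917.95 → 918.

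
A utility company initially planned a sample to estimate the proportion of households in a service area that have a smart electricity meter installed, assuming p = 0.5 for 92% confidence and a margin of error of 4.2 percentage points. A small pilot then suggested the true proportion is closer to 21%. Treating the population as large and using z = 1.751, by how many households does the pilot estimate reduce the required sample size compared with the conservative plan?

Conservative (p = 0.5): n = 1.751² × 0.25 / 0.042² ≈ 434.52 → 435.
Using p = 0.21: p(1−p) = 0.1659, so n = 1.751² × 0.1659 / 0.042² ≈ 288.35 → 289.
Reduction: 435 − 289 = 146.

146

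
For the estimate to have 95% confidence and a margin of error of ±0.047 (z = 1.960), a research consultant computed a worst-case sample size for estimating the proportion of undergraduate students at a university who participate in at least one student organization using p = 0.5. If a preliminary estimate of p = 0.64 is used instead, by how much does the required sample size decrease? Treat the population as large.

Conservative (p = 0.5): n = 1.960² × 0.25 / 0.047² ≈ 434.77 → 435.
Using p = 0.64: p(1−p) = 0.2304, so n = 1.960² × 0.2304 / 0.047² ≈ 400.68 → 401.
Reduction: 435 − 401 = 34.

34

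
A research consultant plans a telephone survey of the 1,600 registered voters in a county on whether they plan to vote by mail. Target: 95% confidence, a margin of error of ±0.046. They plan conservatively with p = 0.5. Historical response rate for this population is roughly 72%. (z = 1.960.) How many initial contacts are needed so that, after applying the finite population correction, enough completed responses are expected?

Completed interviews needed (unadjusted): n₀ = 1.960² × 0.2500 / 0.046² ≈ 453.88 → 454.
FPC for N = 1,600: n = 454 / (1 + 453/1600) = 454 / 1.2831 ≈ 353.82 → 354.
At a 72% response rate, contacts needed = 354 / 0.72 ≈ 491.67 → 492.

492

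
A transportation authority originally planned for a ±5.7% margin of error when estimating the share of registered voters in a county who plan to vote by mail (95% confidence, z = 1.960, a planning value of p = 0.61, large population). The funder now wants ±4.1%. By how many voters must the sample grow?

262

At ±5.7%: n = 1.960² × 0.2379 / 0.057² ≈ 281.29 → 282.
At ±4.1%: n = 1.960² × 0.2379 / 0.041² ≈ 543.67 → 544.
Additional respondents: 544 − 282 = 262.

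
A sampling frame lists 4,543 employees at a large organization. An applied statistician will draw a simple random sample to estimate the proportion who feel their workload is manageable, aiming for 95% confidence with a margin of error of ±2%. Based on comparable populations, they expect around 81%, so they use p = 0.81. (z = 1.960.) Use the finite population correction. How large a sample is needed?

Unadjusted: n₀ = 1.960² × 0.81 × 0.19 / 0.020² ≈ 1478.06, so n₀ = 1479.
Finite population correction with N = 4,543: n = n₀ / (1 + (n₀−1)/N) = 1479 / (1 + 1478/4543) = 1479 / 1.3253 ≈ 1115.94.
Rounding up, n = 1116.

1116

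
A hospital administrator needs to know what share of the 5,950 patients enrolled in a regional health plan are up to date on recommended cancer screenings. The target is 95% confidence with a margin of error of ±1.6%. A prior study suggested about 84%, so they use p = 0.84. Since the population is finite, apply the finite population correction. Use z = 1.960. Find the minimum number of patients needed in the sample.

1507

Unadjusted: n₀ = 1.960² × 0.84 × 0.16 / 0.016² ≈ 2016.84, so n₀ = 2017.
Finite population correction with N = 5,950: n = n₀ / (1 + (n₀−1)/N) = 2017 / (1 + 2016/5950) = 2017 / 1.3388 ≈ 1506.55.
Rounding up, n = 1507.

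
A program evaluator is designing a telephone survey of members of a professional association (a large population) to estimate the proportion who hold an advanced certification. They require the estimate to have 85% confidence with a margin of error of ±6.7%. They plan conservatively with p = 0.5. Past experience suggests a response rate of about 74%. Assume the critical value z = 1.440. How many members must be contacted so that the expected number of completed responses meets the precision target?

Completed interviews needed: n₀ = 1.440² × 0.2500 / 0.067² ≈ 115.48 → 116.
At a 74% response rate, contacts needed = 116 / 0.74 ≈ 156.76 → 157.

157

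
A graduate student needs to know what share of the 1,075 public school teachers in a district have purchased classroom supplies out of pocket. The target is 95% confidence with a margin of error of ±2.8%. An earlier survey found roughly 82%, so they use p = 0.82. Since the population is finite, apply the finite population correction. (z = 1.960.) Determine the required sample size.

Unadjusted: n₀ = 1.960² × 0.82 × 0.18 / 0.028² ≈ 723.24, so n₀ = 724.
Finite population correction with N = 1,075: n = n₀ / (1 + (n₀−1)/N) = 724 / (1 + 723/1075) = 724 / 1.6726 ≈ 432.87.
Rounding up, n = 433.

433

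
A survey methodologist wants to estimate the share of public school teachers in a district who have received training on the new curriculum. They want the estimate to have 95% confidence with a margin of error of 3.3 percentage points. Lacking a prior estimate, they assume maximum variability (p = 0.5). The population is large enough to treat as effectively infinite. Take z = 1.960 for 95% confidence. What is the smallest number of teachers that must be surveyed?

882

With p = 0.5, p(1−p) = 0.25.
n = z²·p(1−p)/E² = 1.960² × 0.2500 / 0.033² = 3.8416 × 0.2500 / 0.001089 ≈ 881.91.
Rounding up gives n = 882.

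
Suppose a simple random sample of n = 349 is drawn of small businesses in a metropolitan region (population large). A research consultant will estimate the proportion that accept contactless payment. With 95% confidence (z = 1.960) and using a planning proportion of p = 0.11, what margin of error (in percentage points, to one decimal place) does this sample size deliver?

SE(p̂) = √[p(1−p)/n] = √[0.0979/349] = 0.01675.
E = z × SE = 1.960 × 0.01675 = 0.03283, or 3.3 percentage points.

3.3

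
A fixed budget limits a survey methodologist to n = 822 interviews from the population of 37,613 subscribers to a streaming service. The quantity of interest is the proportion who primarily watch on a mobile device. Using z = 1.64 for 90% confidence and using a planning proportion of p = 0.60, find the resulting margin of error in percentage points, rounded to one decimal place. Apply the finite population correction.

2.8

Finite-population factor: (N−n)/(N−1) = (37613−822)/(37613−1) = 0.9782.
SE(p̂) = √[p(1−p)/n · (N−n)/(N−1)] = √[0.2400/822 × 0.9782] = 0.01690.
E = z × SE = 1.64 × 0.01690 = 0.02772 ≈ 2.8 percentage points.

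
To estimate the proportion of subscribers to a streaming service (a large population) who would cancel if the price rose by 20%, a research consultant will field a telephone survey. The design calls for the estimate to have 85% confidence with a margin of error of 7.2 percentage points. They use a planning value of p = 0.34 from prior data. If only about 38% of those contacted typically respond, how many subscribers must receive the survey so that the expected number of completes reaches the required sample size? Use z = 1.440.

Completed interviews needed: n₀ = 1.440² × 0.2244 / 0.072² ≈ 89.76 → 90.
At a 38% response rate, contacts needed = 90 / 0.38 ≈ 236.84 → 237.

237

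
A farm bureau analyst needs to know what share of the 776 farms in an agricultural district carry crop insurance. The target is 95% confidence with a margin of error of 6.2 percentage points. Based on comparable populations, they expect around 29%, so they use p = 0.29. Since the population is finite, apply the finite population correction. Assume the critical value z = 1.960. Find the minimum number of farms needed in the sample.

163

Unadjusted: n₀ = 1.960² × 0.29 × 0.71 / 0.062² ≈ 205.77, so n₀ = 206.
Finite population correction with N = 776: n = n₀ / (1 + (n₀−1)/N) = 206 / (1 + 205/776) = 206 / 1.2642 ≈ 162.95.
Rounding up, n = 163.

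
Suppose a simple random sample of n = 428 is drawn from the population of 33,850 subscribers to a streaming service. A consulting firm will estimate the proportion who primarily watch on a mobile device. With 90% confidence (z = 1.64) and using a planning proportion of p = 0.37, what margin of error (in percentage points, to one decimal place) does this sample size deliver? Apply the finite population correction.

3.8

Finite-population factor: (N−n)/(N−1) = (33850−428)/(33850−1) = 0.9874.
SE(p̂) = √[p(1−p)/n · (N−n)/(N−1)] = √[0.2331/428 × 0.9874] = 0.02319.
E = z × SE = 1.64 × 0.02319 = 0.03803 ≈ 3.8 percentage points.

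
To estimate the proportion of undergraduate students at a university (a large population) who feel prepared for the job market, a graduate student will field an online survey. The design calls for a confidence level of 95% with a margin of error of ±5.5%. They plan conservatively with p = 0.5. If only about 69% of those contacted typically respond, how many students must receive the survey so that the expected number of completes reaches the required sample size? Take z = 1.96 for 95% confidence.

Completed interviews needed: n₀ = 1.96² × 0.2500 / 0.055² ≈ 317.49 → 318.
At a 69% response rate, contacts needed = 318 / 0.69 ≈ 460.87 → 461.

461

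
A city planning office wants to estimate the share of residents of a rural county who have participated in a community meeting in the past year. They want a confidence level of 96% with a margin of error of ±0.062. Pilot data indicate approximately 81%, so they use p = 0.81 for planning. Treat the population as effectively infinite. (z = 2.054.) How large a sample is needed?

With p = 0.81, p(1−p) = 0.1539.
n = z²·p(1−p)/E² = 2.054² × 0.1539 / 0.062² = 4.2189 × 0.1539 / 0.003844 ≈ 168.91.
Rounding up gives n = 169.

169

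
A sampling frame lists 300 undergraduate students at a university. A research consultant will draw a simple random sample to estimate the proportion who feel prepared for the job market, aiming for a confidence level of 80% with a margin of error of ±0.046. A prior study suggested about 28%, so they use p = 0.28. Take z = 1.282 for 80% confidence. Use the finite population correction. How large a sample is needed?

Unadjusted: n₀ = 1.282² × 0.28 × 0.72 / 0.046² ≈ 156.59, so n₀ = 157.
Finite population correction with N = 300: n = n₀ / (1 + (n₀−1)/N) = 157 / (1 + 156/300) = 157 / 1.5200 ≈ 103.29.
Rounding up, n = 104.

104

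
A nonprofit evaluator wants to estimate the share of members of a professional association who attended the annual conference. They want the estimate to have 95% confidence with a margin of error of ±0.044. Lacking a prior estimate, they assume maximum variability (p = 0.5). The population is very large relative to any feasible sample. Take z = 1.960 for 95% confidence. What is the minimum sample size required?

With p = 0.5, p(1−p) = 0.25.
n = z²·p(1−p)/E² = 1.960² × 0.2500 / 0.044² = 3.8416 × 0.2500 / 0.001936 ≈ 496.07.
Rounding up gives n = 497.

497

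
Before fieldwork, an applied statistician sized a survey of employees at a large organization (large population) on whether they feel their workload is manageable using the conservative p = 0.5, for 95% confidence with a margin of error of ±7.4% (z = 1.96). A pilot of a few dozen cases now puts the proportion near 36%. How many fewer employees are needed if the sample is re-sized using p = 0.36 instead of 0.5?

Conservative (p = 0.5): n = 1.96² × 0.25 / 0.074² ≈ 175.38 → 176.
Using p = 0.36: p(1−p) = 0.2304, so n = 1.96² × 0.2304 / 0.074² ≈ 161.63 → 162.
Reduction: 176 − 162 = 14.

14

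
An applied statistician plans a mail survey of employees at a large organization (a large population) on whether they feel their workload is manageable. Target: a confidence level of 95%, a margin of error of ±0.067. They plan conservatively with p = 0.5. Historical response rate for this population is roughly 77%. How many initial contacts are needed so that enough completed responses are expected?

278

For 95% confidence, z = 1.960.
Completed interviews needed: n₀ = 1.960² × 0.2500 / 0.067² ≈ 213.95 → 214.
At a 77% response rate, contacts needed = 214 / 0.77 ≈ 277.92 → 278.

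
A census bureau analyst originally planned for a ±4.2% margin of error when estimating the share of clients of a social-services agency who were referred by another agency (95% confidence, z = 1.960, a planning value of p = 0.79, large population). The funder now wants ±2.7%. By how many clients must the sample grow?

At ±4.2%: n = 1.960² × 0.1659 / 0.042² ≈ 361.29 → 362.
At ±2.7%: n = 1.960² × 0.1659 / 0.027² ≈ 874.24 → 875.
Additional respondents: 875 − 362 = 513.

513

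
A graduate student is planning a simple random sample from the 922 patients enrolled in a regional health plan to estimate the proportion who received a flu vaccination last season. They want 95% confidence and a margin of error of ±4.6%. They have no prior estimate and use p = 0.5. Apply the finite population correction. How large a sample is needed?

305

For 95% confidence, z = 1.960.
Unadjusted: n₀ = 1.960² × 0.50 × 0.50 / 0.046² ≈ 453.88, so n₀ = 454.
Finite population correction with N = 922: n = n₀ / (1 + (n₀−1)/N) = 454 / (1 + 453/922) = 454 / 1.4913 ≈ 304.43.
Rounding up, n = 305.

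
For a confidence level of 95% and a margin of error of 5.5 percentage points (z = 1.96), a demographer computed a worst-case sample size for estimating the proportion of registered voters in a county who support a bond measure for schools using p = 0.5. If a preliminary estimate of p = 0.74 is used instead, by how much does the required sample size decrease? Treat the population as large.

Conservative (p = 0.5): n = 1.96² × 0.25 / 0.055² ≈ 317.49 → 318.
Using p = 0.74: p(1−p) = 0.1924, so n = 1.96² × 0.1924 / 0.055² ≈ 244.34 → 245.
Reduction: 318 − 245 = 73.

73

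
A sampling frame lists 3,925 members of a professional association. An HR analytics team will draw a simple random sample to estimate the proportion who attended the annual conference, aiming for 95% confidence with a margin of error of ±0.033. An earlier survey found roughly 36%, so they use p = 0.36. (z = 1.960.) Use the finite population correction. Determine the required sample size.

Unadjusted: n₀ = 1.960² × 0.36 × 0.64 / 0.033² ≈ 812.77, so n₀ = 813.
Finite population correction with N = 3,925: n = n₀ / (1 + (n₀−1)/N) = 813 / (1 + 812/3925) = 813 / 1.2069 ≈ 673.64.
Rounding up, n = 674.

674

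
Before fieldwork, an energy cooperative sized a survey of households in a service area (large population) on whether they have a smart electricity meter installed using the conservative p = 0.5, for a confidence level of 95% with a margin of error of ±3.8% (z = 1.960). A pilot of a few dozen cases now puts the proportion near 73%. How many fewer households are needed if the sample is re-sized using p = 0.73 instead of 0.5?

Conservative (p = 0.5): n = 1.960² × 0.25 / 0.038² ≈ 665.10 → 666.
Using p = 0.73: p(1−p) = 0.1971, so n = 1.960² × 0.1971 / 0.038² ≈ 524.36 → 525.
Reduction: 666 − 525 = 141.

141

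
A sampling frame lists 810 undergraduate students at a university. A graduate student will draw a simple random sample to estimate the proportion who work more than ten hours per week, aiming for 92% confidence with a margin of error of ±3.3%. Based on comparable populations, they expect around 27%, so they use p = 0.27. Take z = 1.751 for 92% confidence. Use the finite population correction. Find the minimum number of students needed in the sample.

Unadjusted: n₀ = 1.751² × 0.27 × 0.73 / 0.033² ≈ 554.92, so n₀ = 555.
Finite population correction with N = 810: n = n₀ / (1 + (n₀−1)/N) = 555 / (1 + 554/810) = 555 / 1.6840 ≈ 329.58.
Rounding up, n = 330.

330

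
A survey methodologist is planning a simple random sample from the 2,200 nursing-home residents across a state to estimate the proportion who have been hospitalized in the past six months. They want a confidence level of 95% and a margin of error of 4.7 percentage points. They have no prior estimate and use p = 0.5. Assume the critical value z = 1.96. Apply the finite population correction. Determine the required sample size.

364

Unadjusted: n₀ = 1.96² × 0.50 × 0.50 / 0.047² ≈ 434.77, so n₀ = 435.
Finite population correction with N = 2,200: n = n₀ / (1 + (n₀−1)/N) = 435 / (1 + 434/2200) = 435 / 1.1973 ≈ 363.33.
Rounding up, n = 364.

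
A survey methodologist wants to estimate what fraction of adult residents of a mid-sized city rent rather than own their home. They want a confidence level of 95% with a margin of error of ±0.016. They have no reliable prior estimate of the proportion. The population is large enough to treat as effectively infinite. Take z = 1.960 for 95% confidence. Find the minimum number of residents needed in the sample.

With no prior estimate, use p = 0.5, giving p(1−p) = 0.25.
n = z²·p(1−p)/E² = 1.960² × 0.2500 / 0.016² = 3.8416 × 0.2500 / 0.000256 ≈ 3751.56.
Rounding up gives n = 3752.

3752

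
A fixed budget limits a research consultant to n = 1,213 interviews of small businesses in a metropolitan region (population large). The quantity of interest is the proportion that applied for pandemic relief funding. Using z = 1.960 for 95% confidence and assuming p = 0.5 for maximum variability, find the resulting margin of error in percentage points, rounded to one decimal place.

SE(p̂) = √[p(1−p)/n] = √[0.2500/1213] = 0.01436.
E = z × SE = 1.960 × 0.01436 = 0.02814, or 2.8 percentage points.

2.8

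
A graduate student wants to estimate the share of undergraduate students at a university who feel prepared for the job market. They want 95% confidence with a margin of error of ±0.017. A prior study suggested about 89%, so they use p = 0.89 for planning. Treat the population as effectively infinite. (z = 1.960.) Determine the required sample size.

With p = 0.89, p(1−p) = 0.0979.
n = z²·p(1−p)/E² = 1.960² × 0.0979 / 0.017² = 3.8416 × 0.0979 / 0.000289 ≈ 1301.36.
Rounding up gives n = 1302.

1302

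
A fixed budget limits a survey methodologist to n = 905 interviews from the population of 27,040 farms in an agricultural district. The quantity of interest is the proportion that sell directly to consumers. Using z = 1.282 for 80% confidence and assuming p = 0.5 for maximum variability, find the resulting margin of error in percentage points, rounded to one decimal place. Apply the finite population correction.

Finite-population factor: (N−n)/(N−1) = (27040−905)/(27040−1) = 0.9666.
SE(p̂) = √[p(1−p)/n · (N−n)/(N−1)] = √[0.2500/905 × 0.9666] = 0.01634.
E = z × SE = 1.282 × 0.01634 = 0.02095 ≈ 2.1 percentage points.

2.1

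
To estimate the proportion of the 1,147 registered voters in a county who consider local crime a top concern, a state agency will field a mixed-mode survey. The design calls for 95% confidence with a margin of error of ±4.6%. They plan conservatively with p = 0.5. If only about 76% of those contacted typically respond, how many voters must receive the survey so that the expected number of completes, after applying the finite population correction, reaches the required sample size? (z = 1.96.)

429

Completed interviews needed (unadjusted): n₀ = 1.96² × 0.2500 / 0.046² ≈ 453.88 → 454.
FPC for N = 1,147: n = 454 / (1 + 453/1147) = 454 / 1.3949 ≈ 325.46 → 326.
At a 76% response rate, contacts needed = 326 / 0.76 ≈ 428.95 → 429.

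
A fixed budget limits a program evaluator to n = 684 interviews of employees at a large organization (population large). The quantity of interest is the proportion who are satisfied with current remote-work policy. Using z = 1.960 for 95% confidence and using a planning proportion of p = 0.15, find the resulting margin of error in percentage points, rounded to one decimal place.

2.7

SE(p̂) = √[p(1−p)/n] = √[0.1275/684] = 0.01365.
E = z × SE = 1.960 × 0.01365 = 0.02676, or 2.7 percentage points.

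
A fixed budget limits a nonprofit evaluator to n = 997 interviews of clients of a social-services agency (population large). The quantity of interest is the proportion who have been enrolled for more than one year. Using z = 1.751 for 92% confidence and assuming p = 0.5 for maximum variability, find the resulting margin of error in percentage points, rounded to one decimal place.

2.8

SE(p̂) = √[p(1−p)/n] = √[0.2500/997] = 0.01584.
E = z × SE = 1.751 × 0.01584 = 0.02773, or 2.8 percentage points.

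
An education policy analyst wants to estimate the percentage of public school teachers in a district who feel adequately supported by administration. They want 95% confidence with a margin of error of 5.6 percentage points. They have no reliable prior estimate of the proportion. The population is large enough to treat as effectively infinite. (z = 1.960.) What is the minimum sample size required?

307

With no prior estimate, use p = 0.5, giving p(1−p) = 0.25.
n = z²·p(1−p)/E² = 1.960² × 0.2500 / 0.056² = 3.8416 × 0.2500 / 0.003136 ≈ 306.25.
Rounding up gives n = 307.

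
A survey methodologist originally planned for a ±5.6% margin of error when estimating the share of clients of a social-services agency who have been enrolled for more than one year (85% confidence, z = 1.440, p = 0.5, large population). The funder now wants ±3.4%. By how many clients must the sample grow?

At ±5.6%: n = 1.440² × 0.2500 / 0.056² ≈ 165.31 → 166.
At ±3.4%: n = 1.440² × 0.2500 / 0.034² ≈ 448.44 → 449.
Additional respondents: 449 − 166 = 283.

283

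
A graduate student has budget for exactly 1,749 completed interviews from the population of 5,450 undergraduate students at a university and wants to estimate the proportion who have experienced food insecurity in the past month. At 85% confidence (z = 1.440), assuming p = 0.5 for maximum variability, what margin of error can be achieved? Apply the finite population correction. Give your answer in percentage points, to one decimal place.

Finite-population factor: (N−n)/(N−1) = (5450−1749)/(5450−1) = 0.6792.
SE(p̂) = √[p(1−p)/n · (N−n)/(N−1)] = √[0.2500/1749 × 0.6792] = 0.00985.
E = z × SE = 1.440 × 0.00985 = 0.01419 ≈ 1.4 percentage points.

1.4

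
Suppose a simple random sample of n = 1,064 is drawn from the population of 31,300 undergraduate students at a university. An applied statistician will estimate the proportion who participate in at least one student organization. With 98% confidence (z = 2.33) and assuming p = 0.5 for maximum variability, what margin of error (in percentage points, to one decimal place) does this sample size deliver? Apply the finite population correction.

3.5

Finite-population factor: (N−n)/(N−1) = (31300−1064)/(31300−1) = 0.9660.
SE(p̂) = √[p(1−p)/n · (N−n)/(N−1)] = √[0.2500/1064 × 0.9660] = 0.01507.
E = z × SE = 2.33 × 0.01507 = 0.03510 ≈ 3.5 percentage points.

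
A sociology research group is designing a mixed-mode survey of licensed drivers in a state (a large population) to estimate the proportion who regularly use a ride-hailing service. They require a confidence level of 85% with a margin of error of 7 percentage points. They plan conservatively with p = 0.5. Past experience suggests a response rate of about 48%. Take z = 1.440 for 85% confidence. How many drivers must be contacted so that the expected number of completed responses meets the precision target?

221

Completed interviews needed: n₀ = 1.440² × 0.2500 / 0.070² ≈ 105.80 → 106.
At a 48% response rate, contacts needed = 106 / 0.48 ≈ 220.83 → 221.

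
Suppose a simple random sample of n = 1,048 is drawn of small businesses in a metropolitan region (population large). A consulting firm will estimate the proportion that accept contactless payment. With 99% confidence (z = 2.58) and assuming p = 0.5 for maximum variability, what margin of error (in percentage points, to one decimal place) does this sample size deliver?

SE(p̂) = √[p(1−p)/n] = √[0.2500/1048] = 0.01545.
E = z × SE = 2.58 × 0.01545 = 0.03985, or 4.0 percentage points.

4.0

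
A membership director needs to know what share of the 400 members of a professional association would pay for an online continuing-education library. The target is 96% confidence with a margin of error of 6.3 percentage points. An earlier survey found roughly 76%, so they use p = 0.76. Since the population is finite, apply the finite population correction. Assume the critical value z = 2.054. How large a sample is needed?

131

Unadjusted: n₀ = 2.054² × 0.76 × 0.24 / 0.063² ≈ 193.89, so n₀ = 194.
Finite population correction with N = 400: n = n₀ / (1 + (n₀−1)/N) = 194 / (1 + 193/400) = 194 / 1.4825 ≈ 130.86.
Rounding up, n = 131.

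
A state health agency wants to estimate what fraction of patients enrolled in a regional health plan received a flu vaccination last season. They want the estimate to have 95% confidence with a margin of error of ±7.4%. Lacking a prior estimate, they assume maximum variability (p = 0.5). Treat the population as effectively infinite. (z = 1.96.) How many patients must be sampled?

With p = 0.5, p(1−p) = 0.25.
n = z²·p(1−p)/E² = 1.96² × 0.2500 / 0.074² = 3.8416 × 0.2500 / 0.005476 ≈ 175.38.
Rounding up gives n = 176.

176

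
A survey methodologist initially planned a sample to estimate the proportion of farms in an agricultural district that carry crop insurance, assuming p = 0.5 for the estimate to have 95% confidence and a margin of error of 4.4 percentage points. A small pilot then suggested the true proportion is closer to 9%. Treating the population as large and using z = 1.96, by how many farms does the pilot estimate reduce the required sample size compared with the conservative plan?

Conservative (p = 0.5): n = 1.96² × 0.25 / 0.044² ≈ 496.07 → 497.
Using p = 0.09: p(1−p) = 0.0819, so n = 1.96² × 0.0819 / 0.044² ≈ 162.51 → 163.
Reduction: 497 − 163 = 334.

334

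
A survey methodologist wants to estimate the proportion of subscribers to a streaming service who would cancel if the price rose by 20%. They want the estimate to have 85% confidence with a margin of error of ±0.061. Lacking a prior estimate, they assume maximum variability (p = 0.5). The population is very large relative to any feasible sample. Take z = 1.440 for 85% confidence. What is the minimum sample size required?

140

With p = 0.5, p(1−p) = 0.25.
n = z²·p(1−p)/E² = 1.440² × 0.2500 / 0.061² = 2.0736 × 0.2500 / 0.003721 ≈ 139.32.
Rounding up gives n = 140.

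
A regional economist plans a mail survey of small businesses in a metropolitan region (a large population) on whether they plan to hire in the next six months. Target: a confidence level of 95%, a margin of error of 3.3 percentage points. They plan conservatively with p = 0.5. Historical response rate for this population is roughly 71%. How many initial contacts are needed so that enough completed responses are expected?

For 95% confidence, z = 1.960.
Completed interviews needed: n₀ = 1.960² × 0.2500 / 0.033² ≈ 881.91 → 882.
At a 71% response rate, contacts needed = 882 / 0.71 ≈ 1242.25 → 1243.

1243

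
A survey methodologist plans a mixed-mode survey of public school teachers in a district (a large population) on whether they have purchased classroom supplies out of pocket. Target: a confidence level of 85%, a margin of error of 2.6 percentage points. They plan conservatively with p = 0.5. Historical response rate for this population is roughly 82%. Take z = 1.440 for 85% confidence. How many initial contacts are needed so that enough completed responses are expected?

Completed interviews needed: n₀ = 1.440² × 0.2500 / 0.026² ≈ 766.86 → 767.
At an 82% response rate, contacts needed = 767 / 0.82 ≈ 935.37 → 936.

936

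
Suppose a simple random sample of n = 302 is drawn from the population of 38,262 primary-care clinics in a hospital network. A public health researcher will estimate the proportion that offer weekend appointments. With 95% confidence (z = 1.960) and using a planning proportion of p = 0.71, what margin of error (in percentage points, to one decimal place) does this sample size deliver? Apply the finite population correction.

Finite-population factor: (N−n)/(N−1) = (38262−302)/(38262−1) = 0.9921.
SE(p̂) = √[p(1−p)/n · (N−n)/(N−1)] = √[0.2059/302 × 0.9921] = 0.02601.
E = z × SE = 1.960 × 0.02601 = 0.05098 ≈ 5.1 percentage points.

5.1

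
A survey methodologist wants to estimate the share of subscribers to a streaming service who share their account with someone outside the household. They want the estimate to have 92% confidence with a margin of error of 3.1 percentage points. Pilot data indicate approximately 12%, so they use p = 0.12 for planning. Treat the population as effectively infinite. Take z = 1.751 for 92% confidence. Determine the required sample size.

337

With p = 0.12, p(1−p) = 0.1056.
n = z²·p(1−p)/E² = 1.751² × 0.1056 / 0.031² = 3.0660 × 0.1056 / 0.000961 ≈ 336.91.
Rounding up gives n = 337.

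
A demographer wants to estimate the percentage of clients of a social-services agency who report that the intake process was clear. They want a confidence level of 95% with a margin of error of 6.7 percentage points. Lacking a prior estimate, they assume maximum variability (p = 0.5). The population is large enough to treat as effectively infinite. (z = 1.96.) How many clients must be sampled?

With p = 0.5, p(1−p) = 0.25.
n = z²·p(1−p)/E² = 1.96² × 0.2500 / 0.067² = 3.8416 × 0.2500 / 0.004489 ≈ 213.95.
Rounding up gives n = 214.

214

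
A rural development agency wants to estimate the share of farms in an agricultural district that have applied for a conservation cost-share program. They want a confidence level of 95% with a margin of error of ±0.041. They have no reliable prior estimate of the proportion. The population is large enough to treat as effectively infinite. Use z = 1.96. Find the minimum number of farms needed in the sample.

With no prior estimate, use p = 0.5, giving p(1−p) = 0.25.
n = z²·p(1−p)/E² = 1.96² × 0.2500 / 0.041² = 3.8416 × 0.2500 / 0.001681 ≈ 571.33.
Rounding up gives n = 572.

572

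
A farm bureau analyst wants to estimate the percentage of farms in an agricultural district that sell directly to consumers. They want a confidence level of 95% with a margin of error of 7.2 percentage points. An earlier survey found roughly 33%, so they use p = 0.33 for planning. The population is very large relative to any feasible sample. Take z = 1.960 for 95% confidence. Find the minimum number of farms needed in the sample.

With p = 0.33, p(1−p) = 0.2211.
n = z²·p(1−p)/E² = 1.960² × 0.2211 / 0.072² = 3.8416 × 0.2211 / 0.005184 ≈ 163.85.
Rounding up gives n = 164.

164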